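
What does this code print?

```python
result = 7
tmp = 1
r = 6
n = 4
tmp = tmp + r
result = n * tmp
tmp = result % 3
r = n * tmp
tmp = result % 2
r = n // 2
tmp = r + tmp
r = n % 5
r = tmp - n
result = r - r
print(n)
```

4

tmp = 1+6 = 7
result = 4*7 = 28
tmp = 28%3 = 1
r = 4*1 = 4
tmp = 28%2 = 0
r = 4//2 = 2
tmp = 2+0 = 2
r = 4%5 = 4
r = 2-4 = -2
result = (-2)-(-2) = 0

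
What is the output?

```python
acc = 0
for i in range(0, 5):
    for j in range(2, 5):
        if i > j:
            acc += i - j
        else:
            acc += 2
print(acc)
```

28

i=0,j=2: not 0>2, acc = 0+2 = 2
i=0,j=3: not 0>3, acc = 2+2 = 4
i=0,j=4: not 0>4, acc = 4+2 = 6
i=1,j=2: not 1>2, acc = 6+2 = 8
i=1,j=3: not 1>3, acc = 8+2 = 10
i=1,j=4: not 1>4, acc = 10+2 = 12
i=2,j=2: not 2>2, acc = 12+2 = 14
i=2,j=3: not 2>3, acc = 14+2 = 16
i=2,j=4: not 2>4, acc = 16+2 = 18
i=3,j=2: 3>2, acc = 18+1 = 19
i=3,j=3: not 3>3, acc = 19+2 = 21
i=3,j=4: not 3>4, acc = 21+2 = 23
i=4,j=2: 4>2, acc = 23+2 = 25
i=4,j=3: 4>3, acc = 25+1 = 26
i=4,j=4: not 4>4, acc = 26+2 = 28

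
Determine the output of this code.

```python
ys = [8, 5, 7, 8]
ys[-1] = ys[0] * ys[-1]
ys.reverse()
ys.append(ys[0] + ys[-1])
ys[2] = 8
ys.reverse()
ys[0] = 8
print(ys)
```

[8, 8, 8, 7, 64]

ys[-1] = ys[0]*ys[-1] = 8*8 = 64 → [8, 5, 7, 64]
reverse → [64, 7, 5, 8]
append ys[0]+ys[-1] = 64+8 = 72 → [64, 7, 5, 8, 72]
ys[2] = 8 → [64, 7, 8, 8, 72]
reverse → [72, 8, 8, 7, 64]
ys[0] = 8 → [8, 8, 8, 7, 64]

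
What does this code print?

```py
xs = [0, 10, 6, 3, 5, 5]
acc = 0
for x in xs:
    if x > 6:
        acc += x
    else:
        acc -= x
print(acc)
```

x=0: not >6, acc = 0-0 = 0
x=10: >6, acc = 0+10 = 10
x=6: not >6, acc = 10-6 = 4
x=3: not >6, acc = 4-3 = 1
x=5: not >6, acc = 1-5 = -4
x=5: not >6, acc = (-4)-5 = -9

-9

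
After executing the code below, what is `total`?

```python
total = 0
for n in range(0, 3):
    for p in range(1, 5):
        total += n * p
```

n=0,p=1: total = 0+0 = 0
n=0,p=2: total = 0+0 = 0
n=0,p=3: total = 0+0 = 0
n=0,p=4: total = 0+0 = 0
n=1,p=1: total = 0+1 = 1
n=1,p=2: total = 1+2 = 3
n=1,p=3: total = 3+3 = 6
n=1,p=4: total = 6+4 = 10
n=2,p=1: total = 10+2 = 12
n=2,p=2: total = 12+4 = 16
n=2,p=3: total = 16+6 = 22
n=2,p=4: total = 22+8 = 30

30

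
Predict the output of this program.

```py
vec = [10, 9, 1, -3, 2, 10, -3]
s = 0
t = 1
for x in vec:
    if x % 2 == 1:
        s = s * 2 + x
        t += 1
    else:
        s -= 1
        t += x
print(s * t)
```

x=10: not odd, s = 0-1 = -1; t=11
x=9: odd, s = (-1)*2+9 = 7; t=12
x=1: odd, s = 7*2+1 = 15; t=13
x=-3: odd, s = 15*2+(-3) = 27; t=14
x=2: not odd, s = 27-1 = 26; t=16
x=10: not odd, s = 26-1 = 25; t=26
x=-3: odd, s = 25*2+(-3) = 47; t=27
s*t = 47*27 = 1269

1269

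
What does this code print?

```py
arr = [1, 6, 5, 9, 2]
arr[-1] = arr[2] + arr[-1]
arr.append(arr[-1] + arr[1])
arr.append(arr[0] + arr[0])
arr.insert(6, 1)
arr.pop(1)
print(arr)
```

arr[-1] = arr[2]+arr[-1] = 5+2 = 7 → [1, 6, 5, 9, 7]
append arr[-1]+arr[1] = 7+6 = 13 → [1, 6, 5, 9, 7, 13]
append arr[0]+arr[0] = 1+1 = 2 → [1, 6, 5, 9, 7, 13, 2]
insert 1 at 6 → [1, 6, 5, 9, 7, 13, 1, 2]
pop(1) removes 6 → [1, 5, 9, 7, 13, 1, 2]

[1, 5, 9, 7, 13, 1, 2]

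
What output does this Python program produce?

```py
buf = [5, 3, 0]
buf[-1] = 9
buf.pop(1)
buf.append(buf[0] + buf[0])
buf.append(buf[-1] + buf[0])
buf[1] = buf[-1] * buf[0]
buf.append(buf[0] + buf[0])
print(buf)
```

[5, 75, 10, 15, 10]

buf[-1] = 9 → [5, 3, 9]
pop(1) removes 3 → [5, 9]
append buf[0]+buf[0] = 5+5 = 10 → [5, 9, 10]
append buf[-1]+buf[0] = 10+5 = 15 → [5, 9, 10, 15]
buf[1] = buf[-1]*buf[0] = 15*5 = 75 → [5, 75, 10, 15]
append buf[0]+buf[0] = 5+5 = 10 → [5, 75, 10, 15, 10]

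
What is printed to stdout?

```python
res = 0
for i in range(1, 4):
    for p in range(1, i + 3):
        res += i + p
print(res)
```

57

i=1,p=1: res = 0+2 = 2
i=1,p=2: res = 2+3 = 5
i=1,p=3: res = 5+4 = 9
i=2,p=1: res = 9+3 = 12
i=2,p=2: res = 12+4 = 16
i=2,p=3: res = 16+5 = 21
i=2,p=4: res = 21+6 = 27
i=3,p=1: res = 27+4 = 31
i=3,p=2: res = 31+5 = 36
i=3,p=3: res = 36+6 = 42
i=3,p=4: res = 42+7 = 49
i=3,p=5: res = 49+8 = 57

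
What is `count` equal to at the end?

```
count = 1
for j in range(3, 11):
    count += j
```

j=3: count = 1+3 = 4
j=4: count = 4+4 = 8
j=5: count = 8+5 = 13
j=6: count = 13+6 = 19
j=7: count = 19+7 = 26
j=8: count = 26+8 = 34
j=9: count = 34+9 = 43
j=10: count = 43+10 = 53

53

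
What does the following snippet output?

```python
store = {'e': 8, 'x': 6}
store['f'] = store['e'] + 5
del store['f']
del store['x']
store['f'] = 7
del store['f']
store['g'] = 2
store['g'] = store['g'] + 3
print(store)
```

{'e': 8, 'g': 5}

store['f'] = store['e']+5 = 13 → {'e': 8, 'x': 6, 'f': 13}
del 'f' → {'e': 8, 'x': 6}
del 'x' → {'e': 8}
store['f'] = 7 → {'e': 8, 'f': 7}
del 'f' → {'e': 8}
store['g'] = 2 → {'e': 8, 'g': 2}
store['g'] = store['g']+3 = 5 → {'e': 8, 'g': 5}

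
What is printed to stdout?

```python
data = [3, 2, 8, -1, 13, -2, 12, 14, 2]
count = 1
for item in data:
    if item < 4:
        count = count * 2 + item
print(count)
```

90

item=3: <4, count = 1*2+3 = 5
item=2: <4, count = 5*2+2 = 12
item=8: not <4
item=-1: <4, count = 12*2+(-1) = 23
item=13: not <4
item=-2: <4, count = 23*2+(-2) = 44
item=12: not <4
item=14: not <4
item=2: <4, count = 44*2+2 = 90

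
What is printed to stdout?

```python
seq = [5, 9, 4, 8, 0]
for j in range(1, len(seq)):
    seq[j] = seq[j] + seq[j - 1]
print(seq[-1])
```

j=1: seq[1] = 9+5 = 14 → [5, 14, 4, 8, 0]
j=2: seq[2] = 4+14 = 18 → [5, 14, 18, 8, 0]
j=3: seq[3] = 8+18 = 26 → [5, 14, 18, 26, 0]
j=4: seq[4] = 0+26 = 26 → [5, 14, 18, 26, 26]

26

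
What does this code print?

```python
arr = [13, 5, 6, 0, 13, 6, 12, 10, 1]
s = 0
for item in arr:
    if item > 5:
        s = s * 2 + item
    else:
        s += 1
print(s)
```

item=13: >5, s = 0*2+13 = 13
item=5: not >5, s = 13+1 = 14
item=6: >5, s = 14*2+6 = 34
item=0: not >5, s = 34+1 = 35
item=13: >5, s = 35*2+13 = 83
item=6: >5, s = 83*2+6 = 172
item=12: >5, s = 172*2+12 = 356
item=10: >5, s = 356*2+10 = 722
item=1: not >5, s = 722+1 = 723

723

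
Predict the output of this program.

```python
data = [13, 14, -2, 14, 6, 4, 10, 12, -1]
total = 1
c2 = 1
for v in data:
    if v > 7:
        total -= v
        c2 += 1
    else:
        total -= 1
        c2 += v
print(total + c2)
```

v=13: >7, total = 1-13 = -12; c2=2
v=14: >7, total = (-12)-14 = -26; c2=3
v=-2: not >7, total = (-26)-1 = -27; c2=1
v=14: >7, total = (-27)-14 = -41; c2=2
v=6: not >7, total = (-41)-1 = -42; c2=8
v=4: not >7, total = (-42)-1 = -43; c2=12
v=10: >7, total = (-43)-10 = -53; c2=13
v=12: >7, total = (-53)-12 = -65; c2=14
v=-1: not >7, total = (-65)-1 = -66; c2=13
total+c2 = (-66)+13 = -53

-53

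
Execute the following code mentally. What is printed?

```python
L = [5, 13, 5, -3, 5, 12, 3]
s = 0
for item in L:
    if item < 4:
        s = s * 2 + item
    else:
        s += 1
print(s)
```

13

item=5: not <4, s = 0+1 = 1
item=13: not <4, s = 1+1 = 2
item=5: not <4, s = 2+1 = 3
item=-3: <4, s = 3*2+(-3) = 3
item=5: not <4, s = 3+1 = 4
item=12: not <4, s = 4+1 = 5
item=3: <4, s = 5*2+3 = 13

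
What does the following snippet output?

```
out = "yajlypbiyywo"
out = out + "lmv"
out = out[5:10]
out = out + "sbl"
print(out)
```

pbiyysbl

+ 'lmv' → 'yajlypbiyywolmv'
slice [5:10] → 'pbiyy'
+ 'sbl' → 'pbiyysbl'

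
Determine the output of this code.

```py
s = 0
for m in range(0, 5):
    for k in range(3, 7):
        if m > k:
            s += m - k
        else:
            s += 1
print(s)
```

20

m=0,k=3: not 0>3, s = 0+1 = 1
m=0,k=4: not 0>4, s = 1+1 = 2
m=0,k=5: not 0>5, s = 2+1 = 3
m=0,k=6: not 0>6, s = 3+1 = 4
m=1,k=3: not 1>3, s = 4+1 = 5
m=1,k=4: not 1>4, s = 5+1 = 6
m=1,k=5: not 1>5, s = 6+1 = 7
m=1,k=6: not 1>6, s = 7+1 = 8
m=2,k=3: not 2>3, s = 8+1 = 9
m=2,k=4: not 2>4, s = 9+1 = 10
m=2,k=5: not 2>5, s = 10+1 = 11
m=2,k=6: not 2>6, s = 11+1 = 12
m=3,k=3: not 3>3, s = 12+1 = 13
m=3,k=4: not 3>4, s = 13+1 = 14
m=3,k=5: not 3>5, s = 14+1 = 15
m=3,k=6: not 3>6, s = 15+1 = 16
m=4,k=3: 4>3, s = 16+1 = 17
m=4,k=4: not 4>4, s = 17+1 = 18
m=4,k=5: not 4>5, s = 18+1 = 19
m=4,k=6: not 4>6, s = 19+1 = 20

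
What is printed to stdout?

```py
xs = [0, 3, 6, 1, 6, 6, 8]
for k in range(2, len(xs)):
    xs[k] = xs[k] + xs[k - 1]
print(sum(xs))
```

k=2: xs[2] = 6+3 = 9 → [0, 3, 9, 1, 6, 6, 8]
k=3: xs[3] = 1+9 = 10 → [0, 3, 9, 10, 6, 6, 8]
k=4: xs[4] = 6+10 = 16 → [0, 3, 9, 10, 16, 6, 8]
k=5: xs[5] = 6+16 = 22 → [0, 3, 9, 10, 16, 22, 8]
k=6: xs[6] = 8+22 = 30 → [0, 3, 9, 10, 16, 22, 30]
sum = 90

90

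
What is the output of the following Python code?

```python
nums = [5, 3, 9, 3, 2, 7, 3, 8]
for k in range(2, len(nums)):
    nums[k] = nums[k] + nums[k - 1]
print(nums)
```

[5, 3, 12, 15, 17, 24, 27, 35]

k=2: nums[2] = 9+3 = 12 → [5, 3, 12, 3, 2, 7, 3, 8]
k=3: nums[3] = 3+12 = 15 → [5, 3, 12, 15, 2, 7, 3, 8]
k=4: nums[4] = 2+15 = 17 → [5, 3, 12, 15, 17, 7, 3, 8]
k=5: nums[5] = 7+17 = 24 → [5, 3, 12, 15, 17, 24, 3, 8]
k=6: nums[6] = 3+24 = 27 → [5, 3, 12, 15, 17, 24, 27, 8]
k=7: nums[7] = 8+27 = 35 → [5, 3, 12, 15, 17, 24, 27, 35]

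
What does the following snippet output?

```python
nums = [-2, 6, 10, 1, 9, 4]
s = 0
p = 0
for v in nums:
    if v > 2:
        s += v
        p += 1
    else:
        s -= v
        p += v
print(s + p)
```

v=-2: not >2, s = 0-(-2) = 2; p=-2
v=6: >2, s = 2+6 = 8; p=-1
v=10: >2, s = 8+10 = 18; p=0
v=1: not >2, s = 18-1 = 17; p=1
v=9: >2, s = 17+9 = 26; p=2
v=4: >2, s = 26+4 = 30; p=3
s+p = 30+3 = 33

33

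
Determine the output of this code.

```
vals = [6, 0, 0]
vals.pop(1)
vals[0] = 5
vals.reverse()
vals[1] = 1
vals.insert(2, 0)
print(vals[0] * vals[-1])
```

0

pop(1) removes 0 → [6, 0]
vals[0] = 5 → [5, 0]
reverse → [0, 5]
vals[1] = 1 → [0, 1]
insert 0 at 2 → [0, 1, 0]
vals[0]*vals[-1] = 0*0 = 0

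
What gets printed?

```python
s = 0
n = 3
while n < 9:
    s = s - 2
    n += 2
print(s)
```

-6

n=3: s = 0-2 = -2
n=5: s = (-2)-2 = -4
n=7: s = (-4)-2 = -6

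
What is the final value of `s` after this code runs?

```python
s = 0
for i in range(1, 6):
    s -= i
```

i=1: s = 0-1 = -1
i=2: s = (-1)-2 = -3
i=3: s = (-3)-3 = -6
i=4: s = (-6)-4 = -10
i=5: s = (-10)-5 = -15

-15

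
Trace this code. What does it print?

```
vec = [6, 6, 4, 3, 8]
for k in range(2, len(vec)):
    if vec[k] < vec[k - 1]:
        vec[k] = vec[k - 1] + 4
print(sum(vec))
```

54

k=2: 4<6, vec[2] = 6+4 = 10 → [6, 6, 10, 3, 8]
k=3: 3<10, vec[3] = 10+4 = 14 → [6, 6, 10, 14, 8]
k=4: 8<14, vec[4] = 14+4 = 18 → [6, 6, 10, 14, 18]
sum = 54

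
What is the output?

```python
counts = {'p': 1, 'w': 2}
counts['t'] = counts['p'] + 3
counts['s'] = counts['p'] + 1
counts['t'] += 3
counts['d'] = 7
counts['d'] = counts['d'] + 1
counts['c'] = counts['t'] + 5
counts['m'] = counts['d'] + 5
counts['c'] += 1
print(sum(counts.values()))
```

46

counts['t'] = counts['p']+3 = 4 → {'p': 1, 'w': 2, 't': 4}
counts['s'] = counts['p']+1 = 2 → {'p': 1, 'w': 2, 't': 4, 's': 2}
counts['t'] = 4+3 = 7 → {'p': 1, 'w': 2, 't': 7, 's': 2}
counts['d'] = 7 → {'p': 1, 'w': 2, 't': 7, 's': 2, 'd': 7}
counts['d'] = counts['d']+1 = 8 → {'p': 1, 'w': 2, 't': 7, 's': 2, 'd': 8}
counts['c'] = counts['t']+5 = 12 → {'p': 1, 'w': 2, 't': 7, 's': 2, 'd': 8, 'c': 12}
counts['m'] = counts['d']+5 = 13 → {'p': 1, 'w': 2, 't': 7, 's': 2, 'd': 8, 'c': 12, 'm': 13}
counts['c'] = 12+1 = 13 → {'p': 1, 'w': 2, 't': 7, 's': 2, 'd': 8, 'c': 13, 'm': 13}
sum of values = 46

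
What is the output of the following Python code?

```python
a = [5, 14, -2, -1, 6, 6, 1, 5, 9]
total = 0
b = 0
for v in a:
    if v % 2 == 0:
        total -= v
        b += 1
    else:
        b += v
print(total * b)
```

-552

v=5: not even; b=5
v=14: even, total = 0-14 = -14; b=6
v=-2: even, total = (-14)-(-2) = -12; b=7
v=-1: not even; b=6
v=6: even, total = (-12)-6 = -18; b=7
v=6: even, total = (-18)-6 = -24; b=8
v=1: not even; b=9
v=5: not even; b=14
v=9: not even; b=23
total*b = (-24)*23 = -552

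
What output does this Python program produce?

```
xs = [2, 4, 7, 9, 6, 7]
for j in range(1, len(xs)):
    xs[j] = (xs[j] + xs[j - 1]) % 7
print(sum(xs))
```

15

j=1: xs[1] = (4+2)%7 = 6 → [2, 6, 7, 9, 6, 7]
j=2: xs[2] = (7+6)%7 = 6 → [2, 6, 6, 9, 6, 7]
j=3: xs[3] = (9+6)%7 = 1 → [2, 6, 6, 1, 6, 7]
j=4: xs[4] = (6+1)%7 = 0 → [2, 6, 6, 1, 0, 7]
j=5: xs[5] = (7+0)%7 = 0 → [2, 6, 6, 1, 0, 0]
sum = 15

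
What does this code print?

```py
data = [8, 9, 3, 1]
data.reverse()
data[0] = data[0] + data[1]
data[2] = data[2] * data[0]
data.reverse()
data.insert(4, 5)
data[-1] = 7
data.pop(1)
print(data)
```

reverse → [1, 3, 9, 8]
data[0] = data[0]+data[1] = 1+3 = 4 → [4, 3, 9, 8]
data[2] = data[2]*data[0] = 9*4 = 36 → [4, 3, 36, 8]
reverse → [8, 36, 3, 4]
insert 5 at 4 → [8, 36, 3, 4, 5]
data[-1] = 7 → [8, 36, 3, 4, 7]
pop(1) removes 36 → [8, 3, 4, 7]

[8, 3, 4, 7]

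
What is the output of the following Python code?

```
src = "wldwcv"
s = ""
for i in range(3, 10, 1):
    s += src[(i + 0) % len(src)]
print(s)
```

wcvwldw

i=3: add src[3]='w' → 'w'
i=4: add src[4]='c' → 'wc'
i=5: add src[5]='v' → 'wcv'
i=6: add src[0]='w' → 'wcvw'
i=7: add src[1]='l' → 'wcvwl'
i=8: add src[2]='d' → 'wcvwld'
i=9: add src[3]='w' → 'wcvwldw'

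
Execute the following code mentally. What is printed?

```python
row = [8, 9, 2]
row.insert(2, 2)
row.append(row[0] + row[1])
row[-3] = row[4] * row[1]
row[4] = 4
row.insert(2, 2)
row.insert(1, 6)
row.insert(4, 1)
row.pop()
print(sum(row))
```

181

insert 2 at 2 → [8, 9, 2, 2]
append row[0]+row[1] = 8+9 = 17 → [8, 9, 2, 2, 17]
row[-3] = row[4]*row[1] = 17*9 = 153 → [8, 9, 153, 2, 17]
row[4] = 4 → [8, 9, 153, 2, 4]
insert 2 at 2 → [8, 9, 2, 153, 2, 4]
insert 6 at 1 → [8, 6, 9, 2, 153, 2, 4]
insert 1 at 4 → [8, 6, 9, 2, 1, 153, 2, 4]
pop() removes 4 → [8, 6, 9, 2, 1, 153, 2]
sum = 181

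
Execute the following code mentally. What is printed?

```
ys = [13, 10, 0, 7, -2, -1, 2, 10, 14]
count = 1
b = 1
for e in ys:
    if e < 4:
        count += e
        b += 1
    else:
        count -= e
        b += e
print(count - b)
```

e=13: not <4, count = 1-13 = -12; b=14
e=10: not <4, count = (-12)-10 = -22; b=24
e=0: <4, count = (-22)+0 = -22; b=25
e=7: not <4, count = (-22)-7 = -29; b=32
e=-2: <4, count = (-29)+(-2) = -31; b=33
e=-1: <4, count = (-31)+(-1) = -32; b=34
e=2: <4, count = (-32)+2 = -30; b=35
e=10: not <4, count = (-30)-10 = -40; b=45
e=14: not <4, count = (-40)-14 = -54; b=59
count-b = (-54)-59 = -113

-113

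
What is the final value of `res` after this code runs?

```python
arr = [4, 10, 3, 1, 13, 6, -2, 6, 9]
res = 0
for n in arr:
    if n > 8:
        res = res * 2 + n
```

75

n=4: not >8
n=10: >8, res = 0*2+10 = 10
n=3: not >8
n=1: not >8
n=13: >8, res = 10*2+13 = 33
n=6: not >8
n=-2: not >8
n=6: not >8
n=9: >8, res = 33*2+9 = 75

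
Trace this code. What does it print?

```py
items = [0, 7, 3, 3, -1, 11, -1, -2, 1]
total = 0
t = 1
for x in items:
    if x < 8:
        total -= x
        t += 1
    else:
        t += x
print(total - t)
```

-30

x=0: <8, total = 0-0 = 0; t=2
x=7: <8, total = 0-7 = -7; t=3
x=3: <8, total = (-7)-3 = -10; t=4
x=3: <8, total = (-10)-3 = -13; t=5
x=-1: <8, total = (-13)-(-1) = -12; t=6
x=11: not <8; t=17
x=-1: <8, total = (-12)-(-1) = -11; t=18
x=-2: <8, total = (-11)-(-2) = -9; t=19
x=1: <8, total = (-9)-1 = -10; t=20
total-t = (-10)-20 = -30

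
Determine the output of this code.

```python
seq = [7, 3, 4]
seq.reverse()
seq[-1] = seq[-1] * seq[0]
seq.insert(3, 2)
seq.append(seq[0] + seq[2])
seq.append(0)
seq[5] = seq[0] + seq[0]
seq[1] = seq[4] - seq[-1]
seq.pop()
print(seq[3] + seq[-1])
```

reverse → [4, 3, 7]
seq[-1] = seq[-1]*seq[0] = 7*4 = 28 → [4, 3, 28]
insert 2 at 3 → [4, 3, 28, 2]
append seq[0]+seq[2] = 4+28 = 32 → [4, 3, 28, 2, 32]
append 0 → [4, 3, 28, 2, 32, 0]
seq[5] = seq[0]+seq[0] = 4+4 = 8 → [4, 3, 28, 2, 32, 8]
seq[1] = seq[4]-seq[-1] = 32-8 = 24 → [4, 24, 28, 2, 32, 8]
pop() removes 8 → [4, 24, 28, 2, 32]
seq[3]+seq[-1] = 2+32 = 34

34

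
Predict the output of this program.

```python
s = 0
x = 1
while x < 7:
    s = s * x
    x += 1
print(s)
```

0

x=1: s = 0*1 = 0
x=2: s = 0*2 = 0
x=3: s = 0*3 = 0
x=4: s = 0*4 = 0
x=5: s = 0*5 = 0
x=6: s = 0*6 = 0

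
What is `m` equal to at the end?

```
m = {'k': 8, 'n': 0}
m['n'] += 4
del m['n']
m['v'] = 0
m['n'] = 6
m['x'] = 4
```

{'k': 8, 'v': 0, 'n': 6, 'x': 4}

m['n'] = 0+4 = 4 → {'k': 8, 'n': 4}
del 'n' → {'k': 8}
m['v'] = 0 → {'k': 8, 'v': 0}
m['n'] = 6 → {'k': 8, 'v': 0, 'n': 6}
m['x'] = 4 → {'k': 8, 'v': 0, 'n': 6, 'x': 4}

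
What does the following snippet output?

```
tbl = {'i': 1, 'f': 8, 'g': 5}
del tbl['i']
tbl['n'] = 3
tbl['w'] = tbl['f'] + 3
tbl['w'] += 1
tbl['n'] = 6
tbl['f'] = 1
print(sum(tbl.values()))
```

del 'i' → {'f': 8, 'g': 5}
tbl['n'] = 3 → {'f': 8, 'g': 5, 'n': 3}
tbl['w'] = tbl['f']+3 = 11 → {'f': 8, 'g': 5, 'n': 3, 'w': 11}
tbl['w'] = 11+1 = 12 → {'f': 8, 'g': 5, 'n': 3, 'w': 12}
tbl['n'] = 6 → {'f': 8, 'g': 5, 'n': 6, 'w': 12}
tbl['f'] = 1 → {'f': 1, 'g': 5, 'n': 6, 'w': 12}
sum of values = 24

24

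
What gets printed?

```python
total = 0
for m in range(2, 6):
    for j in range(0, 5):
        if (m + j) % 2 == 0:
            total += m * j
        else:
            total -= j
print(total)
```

m=2,j=0: even sum, total = 0+0 = 0
m=2,j=1: odd sum, total = 0-1 = -1
m=2,j=2: even sum, total = (-1)+4 = 3
m=2,j=3: odd sum, total = 3-3 = 0
m=2,j=4: even sum, total = 0+8 = 8
m=3,j=0: odd sum, total = 8-0 = 8
m=3,j=1: even sum, total = 8+3 = 11
m=3,j=2: odd sum, total = 11-2 = 9
m=3,j=3: even sum, total = 9+9 = 18
m=3,j=4: odd sum, total = 18-4 = 14
m=4,j=0: even sum, total = 14+0 = 14
m=4,j=1: odd sum, total = 14-1 = 13
m=4,j=2: even sum, total = 13+8 = 21
m=4,j=3: odd sum, total = 21-3 = 18
m=4,j=4: even sum, total = 18+16 = 34
m=5,j=0: odd sum, total = 34-0 = 34
m=5,j=1: even sum, total = 34+5 = 39
m=5,j=2: odd sum, total = 39-2 = 37
m=5,j=3: even sum, total = 37+15 = 52
m=5,j=4: odd sum, total = 52-4 = 48

48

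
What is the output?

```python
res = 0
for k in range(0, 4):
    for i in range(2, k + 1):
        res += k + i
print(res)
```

15

k=2,i=2: res = 0+4 = 4
k=3,i=2: res = 4+5 = 9
k=3,i=3: res = 9+6 = 15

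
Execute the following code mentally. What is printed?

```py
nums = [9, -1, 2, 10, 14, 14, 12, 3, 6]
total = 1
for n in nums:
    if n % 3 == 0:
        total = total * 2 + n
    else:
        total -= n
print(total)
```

n=9: %3==0, total = 1*2+9 = 11
n=-1: not %3==0, total = 11-(-1) = 12
n=2: not %3==0, total = 12-2 = 10
n=10: not %3==0, total = 10-10 = 0
n=14: not %3==0, total = 0-14 = -14
n=14: not %3==0, total = (-14)-14 = -28
n=12: %3==0, total = (-28)*2+12 = -44
n=3: %3==0, total = (-44)*2+3 = -85
n=6: %3==0, total = (-85)*2+6 = -164

-164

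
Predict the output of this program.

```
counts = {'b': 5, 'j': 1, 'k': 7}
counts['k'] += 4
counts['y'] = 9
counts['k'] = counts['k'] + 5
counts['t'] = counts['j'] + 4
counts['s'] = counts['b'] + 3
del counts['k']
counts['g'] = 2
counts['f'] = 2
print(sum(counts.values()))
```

counts['k'] = 7+4 = 11 → {'b': 5, 'j': 1, 'k': 11}
counts['y'] = 9 → {'b': 5, 'j': 1, 'k': 11, 'y': 9}
counts['k'] = counts['k']+5 = 16 → {'b': 5, 'j': 1, 'k': 16, 'y': 9}
counts['t'] = counts['j']+4 = 5 → {'b': 5, 'j': 1, 'k': 16, 'y': 9, 't': 5}
counts['s'] = counts['b']+3 = 8 → {'b': 5, 'j': 1, 'k': 16, 'y': 9, 't': 5, 's': 8}
del 'k' → {'b': 5, 'j': 1, 'y': 9, 't': 5, 's': 8}
counts['g'] = 2 → {'b': 5, 'j': 1, 'y': 9, 't': 5, 's': 8, 'g': 2}
counts['f'] = 2 → {'b': 5, 'j': 1, 'y': 9, 't': 5, 's': 8, 'g': 2, 'f': 2}
sum of values = 32

32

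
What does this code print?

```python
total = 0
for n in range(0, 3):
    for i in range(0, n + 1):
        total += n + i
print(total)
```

12

n=0,i=0: total = 0+0 = 0
n=1,i=0: total = 0+1 = 1
n=1,i=1: total = 1+2 = 3
n=2,i=0: total = 3+2 = 5
n=2,i=1: total = 5+3 = 8
n=2,i=2: total = 8+4 = 12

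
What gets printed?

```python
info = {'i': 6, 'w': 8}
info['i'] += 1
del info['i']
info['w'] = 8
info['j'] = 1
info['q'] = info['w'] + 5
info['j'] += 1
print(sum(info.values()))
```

23

info['i'] = 6+1 = 7 → {'i': 7, 'w': 8}
del 'i' → {'w': 8}
info['w'] = 8 → {'w': 8}
info['j'] = 1 → {'w': 8, 'j': 1}
info['q'] = info['w']+5 = 13 → {'w': 8, 'j': 1, 'q': 13}
info['j'] = 1+1 = 2 → {'w': 8, 'j': 2, 'q': 13}
sum of values = 23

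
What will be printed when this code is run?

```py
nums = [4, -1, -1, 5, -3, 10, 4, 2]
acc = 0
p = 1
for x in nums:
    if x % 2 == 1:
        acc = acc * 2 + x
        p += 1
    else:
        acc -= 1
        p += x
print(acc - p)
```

-49

x=4: not odd, acc = 0-1 = -1; p=5
x=-1: odd, acc = (-1)*2+(-1) = -3; p=6
x=-1: odd, acc = (-3)*2+(-1) = -7; p=7
x=5: odd, acc = (-7)*2+5 = -9; p=8
x=-3: odd, acc = (-9)*2+(-3) = -21; p=9
x=10: not odd, acc = (-21)-1 = -22; p=19
x=4: not odd, acc = (-22)-1 = -23; p=23
x=2: not odd, acc = (-23)-1 = -24; p=25
acc-p = (-24)-25 = -49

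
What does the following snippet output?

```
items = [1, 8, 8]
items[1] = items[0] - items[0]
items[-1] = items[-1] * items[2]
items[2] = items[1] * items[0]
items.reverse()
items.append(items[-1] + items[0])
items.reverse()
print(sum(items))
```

items[1] = items[0]-items[0] = 1-1 = 0 → [1, 0, 8]
items[-1] = items[-1]*items[2] = 8*8 = 64 → [1, 0, 64]
items[2] = items[1]*items[0] = 0*1 = 0 → [1, 0, 0]
reverse → [0, 0, 1]
append items[-1]+items[0] = 1+0 = 1 → [0, 0, 1, 1]
reverse → [1, 1, 0, 0]
sum = 2

2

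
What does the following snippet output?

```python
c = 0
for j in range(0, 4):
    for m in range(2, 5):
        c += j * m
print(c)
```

54

j=0,m=2: c = 0+0 = 0
j=0,m=3: c = 0+0 = 0
j=0,m=4: c = 0+0 = 0
j=1,m=2: c = 0+2 = 2
j=1,m=3: c = 2+3 = 5
j=1,m=4: c = 5+4 = 9
j=2,m=2: c = 9+4 = 13
j=2,m=3: c = 13+6 = 19
j=2,m=4: c = 19+8 = 27
j=3,m=2: c = 27+6 = 33
j=3,m=3: c = 33+9 = 42
j=3,m=4: c = 42+12 = 54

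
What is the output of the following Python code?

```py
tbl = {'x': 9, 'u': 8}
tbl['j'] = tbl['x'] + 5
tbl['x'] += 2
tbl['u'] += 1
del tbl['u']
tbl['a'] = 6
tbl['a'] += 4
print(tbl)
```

{'x': 11, 'j': 14, 'a': 10}

tbl['j'] = tbl['x']+5 = 14 → {'x': 9, 'u': 8, 'j': 14}
tbl['x'] = 9+2 = 11 → {'x': 11, 'u': 8, 'j': 14}
tbl['u'] = 8+1 = 9 → {'x': 11, 'u': 9, 'j': 14}
del 'u' → {'x': 11, 'j': 14}
tbl['a'] = 6 → {'x': 11, 'j': 14, 'a': 6}
tbl['a'] = 6+4 = 10 → {'x': 11, 'j': 14, 'a': 10}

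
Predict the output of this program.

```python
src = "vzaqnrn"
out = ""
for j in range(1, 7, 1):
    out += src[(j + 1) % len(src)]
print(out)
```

aqnrnv

j=1: add src[2]='a' → 'a'
j=2: add src[3]='q' → 'aq'
j=3: add src[4]='n' → 'aqn'
j=4: add src[5]='r' → 'aqnr'
j=5: add src[6]='n' → 'aqnrn'
j=6: add src[0]='v' → 'aqnrnv'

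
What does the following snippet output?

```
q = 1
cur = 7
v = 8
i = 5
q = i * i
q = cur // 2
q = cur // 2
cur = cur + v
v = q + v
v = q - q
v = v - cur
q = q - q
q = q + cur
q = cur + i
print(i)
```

5

q = 5*5 = 25
q = 7//2 = 3
q = 7//2 = 3
cur = 7+8 = 15
v = 3+8 = 11
v = 3-3 = 0
v = 0-15 = -15
q = 3-3 = 0
q = 0+15 = 15
q = 15+5 = 20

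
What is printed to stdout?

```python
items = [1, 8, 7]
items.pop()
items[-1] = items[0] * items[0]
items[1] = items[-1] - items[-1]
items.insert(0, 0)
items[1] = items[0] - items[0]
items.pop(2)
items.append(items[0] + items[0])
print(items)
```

[0, 0, 0]

pop() removes 7 → [1, 8]
items[-1] = items[0]*items[0] = 1*1 = 1 → [1, 1]
items[1] = items[-1]-items[-1] = 1-1 = 0 → [1, 0]
insert 0 at 0 → [0, 1, 0]
items[1] = items[0]-items[0] = 0-0 = 0 → [0, 0, 0]
pop(2) removes 0 → [0, 0]
append items[0]+items[0] = 0+0 = 0 → [0, 0, 0]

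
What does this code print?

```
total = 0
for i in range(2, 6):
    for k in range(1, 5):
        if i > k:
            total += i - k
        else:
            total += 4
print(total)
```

i=2,k=1: 2>1, total = 0+1 = 1
i=2,k=2: not 2>2, total = 1+4 = 5
i=2,k=3: not 2>3, total = 5+4 = 9
i=2,k=4: not 2>4, total = 9+4 = 13
i=3,k=1: 3>1, total = 13+2 = 15
i=3,k=2: 3>2, total = 15+1 = 16
i=3,k=3: not 3>3, total = 16+4 = 20
i=3,k=4: not 3>4, total = 20+4 = 24
i=4,k=1: 4>1, total = 24+3 = 27
i=4,k=2: 4>2, total = 27+2 = 29
i=4,k=3: 4>3, total = 29+1 = 30
i=4,k=4: not 4>4, total = 30+4 = 34
i=5,k=1: 5>1, total = 34+4 = 38
i=5,k=2: 5>2, total = 38+3 = 41
i=5,k=3: 5>3, total = 41+2 = 43
i=5,k=4: 5>4, total = 43+1 = 44

44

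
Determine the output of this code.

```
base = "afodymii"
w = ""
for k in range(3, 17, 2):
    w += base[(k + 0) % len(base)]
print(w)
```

dmifdmi

k=3: add base[3]='d' → 'd'
k=5: add base[5]='m' → 'dm'
k=7: add base[7]='i' → 'dmi'
k=9: add base[1]='f' → 'dmif'
k=11: add base[3]='d' → 'dmifd'
k=13: add base[5]='m' → 'dmifdm'
k=15: add base[7]='i' → 'dmifdmi'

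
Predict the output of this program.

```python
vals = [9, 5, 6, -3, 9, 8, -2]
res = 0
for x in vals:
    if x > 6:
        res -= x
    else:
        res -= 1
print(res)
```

x=9: >6, res = 0-9 = -9
x=5: not >6, res = (-9)-1 = -10
x=6: not >6, res = (-10)-1 = -11
x=-3: not >6, res = (-11)-1 = -12
x=9: >6, res = (-12)-9 = -21
x=8: >6, res = (-21)-8 = -29
x=-2: not >6, res = (-29)-1 = -30

-30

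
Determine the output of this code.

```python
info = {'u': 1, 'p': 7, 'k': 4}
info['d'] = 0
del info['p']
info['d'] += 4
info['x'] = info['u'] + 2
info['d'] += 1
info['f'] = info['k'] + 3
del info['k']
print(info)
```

{'u': 1, 'd': 5, 'x': 3, 'f': 7}

info['d'] = 0 → {'u': 1, 'p': 7, 'k': 4, 'd': 0}
del 'p' → {'u': 1, 'k': 4, 'd': 0}
info['d'] = 0+4 = 4 → {'u': 1, 'k': 4, 'd': 4}
info['x'] = info['u']+2 = 3 → {'u': 1, 'k': 4, 'd': 4, 'x': 3}
info['d'] = 4+1 = 5 → {'u': 1, 'k': 4, 'd': 5, 'x': 3}
info['f'] = info['k']+3 = 7 → {'u': 1, 'k': 4, 'd': 5, 'x': 3, 'f': 7}
del 'k' → {'u': 1, 'd': 5, 'x': 3, 'f': 7}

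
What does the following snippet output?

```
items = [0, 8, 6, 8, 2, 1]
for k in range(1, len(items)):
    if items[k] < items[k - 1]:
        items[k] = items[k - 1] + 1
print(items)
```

k=1: 8>=0, unchanged → [0, 8, 6, 8, 2, 1]
k=2: 6<8, items[2] = 8+1 = 9 → [0, 8, 9, 8, 2, 1]
k=3: 8<9, items[3] = 9+1 = 10 → [0, 8, 9, 10, 2, 1]
k=4: 2<10, items[4] = 10+1 = 11 → [0, 8, 9, 10, 11, 1]
k=5: 1<11, items[5] = 11+1 = 12 → [0, 8, 9, 10, 11, 12]

[0, 8, 9, 10, 11, 12]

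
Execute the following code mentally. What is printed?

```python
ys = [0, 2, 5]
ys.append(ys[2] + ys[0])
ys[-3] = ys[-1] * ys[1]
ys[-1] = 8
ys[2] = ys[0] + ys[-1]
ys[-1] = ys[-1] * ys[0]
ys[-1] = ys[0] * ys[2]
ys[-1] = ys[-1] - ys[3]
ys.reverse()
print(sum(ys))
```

18

append ys[2]+ys[0] = 5+0 = 5 → [0, 2, 5, 5]
ys[-3] = ys[-1]*ys[1] = 5*2 = 10 → [0, 10, 5, 5]
ys[-1] = 8 → [0, 10, 5, 8]
ys[2] = ys[0]+ys[-1] = 0+8 = 8 → [0, 10, 8, 8]
ys[-1] = ys[-1]*ys[0] = 8*0 = 0 → [0, 10, 8, 0]
ys[-1] = ys[0]*ys[2] = 0*8 = 0 → [0, 10, 8, 0]
ys[-1] = ys[-1]-ys[3] = 0-0 = 0 → [0, 10, 8, 0]
reverse → [0, 8, 10, 0]
sum = 18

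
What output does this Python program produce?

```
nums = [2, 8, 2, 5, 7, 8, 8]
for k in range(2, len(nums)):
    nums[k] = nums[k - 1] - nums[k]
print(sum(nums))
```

-25

k=2: nums[2] = 8-2 = 6 → [2, 8, 6, 5, 7, 8, 8]
k=3: nums[3] = 6-5 = 1 → [2, 8, 6, 1, 7, 8, 8]
k=4: nums[4] = 1-7 = -6 → [2, 8, 6, 1, -6, 8, 8]
k=5: nums[5] = (-6)-8 = -14 → [2, 8, 6, 1, -6, -14, 8]
k=6: nums[6] = (-14)-8 = -22 → [2, 8, 6, 1, -6, -14, -22]
sum = -25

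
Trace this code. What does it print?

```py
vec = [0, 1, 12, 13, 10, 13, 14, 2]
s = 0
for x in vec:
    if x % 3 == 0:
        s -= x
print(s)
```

x=0: %3==0, s = 0-0 = 0
x=1: not %3==0
x=12: %3==0, s = 0-12 = -12
x=13: not %3==0
x=10: not %3==0
x=13: not %3==0
x=14: not %3==0
x=2: not %3==0

-12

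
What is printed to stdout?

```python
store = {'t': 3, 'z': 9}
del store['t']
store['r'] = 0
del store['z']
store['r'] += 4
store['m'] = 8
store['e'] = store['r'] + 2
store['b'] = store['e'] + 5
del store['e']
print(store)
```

{'r': 4, 'm': 8, 'b': 11}

del 't' → {'z': 9}
store['r'] = 0 → {'z': 9, 'r': 0}
del 'z' → {'r': 0}
store['r'] = 0+4 = 4 → {'r': 4}
store['m'] = 8 → {'r': 4, 'm': 8}
store['e'] = store['r']+2 = 6 → {'r': 4, 'm': 8, 'e': 6}
store['b'] = store['e']+5 = 11 → {'r': 4, 'm': 8, 'e': 6, 'b': 11}
del 'e' → {'r': 4, 'm': 8, 'b': 11}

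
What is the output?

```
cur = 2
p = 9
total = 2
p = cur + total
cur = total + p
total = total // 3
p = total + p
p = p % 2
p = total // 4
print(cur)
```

p = 2+2 = 4
cur = 2+4 = 6
total = 2//3 = 0
p = 0+4 = 4
p = 4%2 = 0
p = 0//4 = 0

6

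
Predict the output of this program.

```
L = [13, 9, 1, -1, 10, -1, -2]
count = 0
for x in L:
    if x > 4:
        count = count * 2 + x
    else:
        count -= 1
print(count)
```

74

x=13: >4, count = 0*2+13 = 13
x=9: >4, count = 13*2+9 = 35
x=1: not >4, count = 35-1 = 34
x=-1: not >4, count = 34-1 = 33
x=10: >4, count = 33*2+10 = 76
x=-1: not >4, count = 76-1 = 75
x=-2: not >4, count = 75-1 = 74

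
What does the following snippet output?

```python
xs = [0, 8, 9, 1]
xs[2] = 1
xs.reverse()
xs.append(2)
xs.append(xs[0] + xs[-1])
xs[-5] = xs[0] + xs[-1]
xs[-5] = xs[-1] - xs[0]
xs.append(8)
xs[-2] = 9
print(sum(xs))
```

30

xs[2] = 1 → [0, 8, 1, 1]
reverse → [1, 1, 8, 0]
append 2 → [1, 1, 8, 0, 2]
append xs[0]+xs[-1] = 1+2 = 3 → [1, 1, 8, 0, 2, 3]
xs[-5] = xs[0]+xs[-1] = 1+3 = 4 → [1, 4, 8, 0, 2, 3]
xs[-5] = xs[-1]-xs[0] = 3-1 = 2 → [1, 2, 8, 0, 2, 3]
append 8 → [1, 2, 8, 0, 2, 3, 8]
xs[-2] = 9 → [1, 2, 8, 0, 2, 9, 8]
sum = 30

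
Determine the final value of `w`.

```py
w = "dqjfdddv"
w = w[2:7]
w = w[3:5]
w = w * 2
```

slice [2:7] → 'jfddd'
slice [3:5] → 'dd'
repeat ×2 → 'dddd'

'dddd'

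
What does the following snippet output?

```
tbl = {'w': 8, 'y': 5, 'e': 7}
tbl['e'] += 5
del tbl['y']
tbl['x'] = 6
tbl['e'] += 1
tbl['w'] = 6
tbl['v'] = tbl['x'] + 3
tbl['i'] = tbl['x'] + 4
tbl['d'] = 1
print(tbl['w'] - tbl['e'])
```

tbl['e'] = 7+5 = 12 → {'w': 8, 'y': 5, 'e': 12}
del 'y' → {'w': 8, 'e': 12}
tbl['x'] = 6 → {'w': 8, 'e': 12, 'x': 6}
tbl['e'] = 12+1 = 13 → {'w': 8, 'e': 13, 'x': 6}
tbl['w'] = 6 → {'w': 6, 'e': 13, 'x': 6}
tbl['v'] = tbl['x']+3 = 9 → {'w': 6, 'e': 13, 'x': 6, 'v': 9}
tbl['i'] = tbl['x']+4 = 10 → {'w': 6, 'e': 13, 'x': 6, 'v': 9, 'i': 10}
tbl['d'] = 1 → {'w': 6, 'e': 13, 'x': 6, 'v': 9, 'i': 10, 'd': 1}
tbl['w']-tbl['e'] = 6-13 = -7

-7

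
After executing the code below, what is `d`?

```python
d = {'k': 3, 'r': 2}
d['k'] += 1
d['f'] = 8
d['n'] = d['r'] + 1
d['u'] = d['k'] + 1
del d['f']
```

{'k': 4, 'r': 2, 'n': 3, 'u': 5}

d['k'] = 3+1 = 4 → {'k': 4, 'r': 2}
d['f'] = 8 → {'k': 4, 'r': 2, 'f': 8}
d['n'] = d['r']+1 = 3 → {'k': 4, 'r': 2, 'f': 8, 'n': 3}
d['u'] = d['k']+1 = 5 → {'k': 4, 'r': 2, 'f': 8, 'n': 3, 'u': 5}
del 'f' → {'k': 4, 'r': 2, 'n': 3, 'u': 5}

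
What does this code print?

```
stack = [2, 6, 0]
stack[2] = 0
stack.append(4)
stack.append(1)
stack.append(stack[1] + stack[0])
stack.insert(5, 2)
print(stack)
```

[2, 6, 0, 4, 1, 2, 8]

stack[2] = 0 → [2, 6, 0]
append 4 → [2, 6, 0, 4]
append 1 → [2, 6, 0, 4, 1]
append stack[1]+stack[0] = 6+2 = 8 → [2, 6, 0, 4, 1, 8]
insert 2 at 5 → [2, 6, 0, 4, 1, 2, 8]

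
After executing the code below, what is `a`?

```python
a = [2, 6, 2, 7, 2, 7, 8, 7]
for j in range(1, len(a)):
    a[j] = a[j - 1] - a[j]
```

j=1: a[1] = 2-6 = -4 → [2, -4, 2, 7, 2, 7, 8, 7]
j=2: a[2] = (-4)-2 = -6 → [2, -4, -6, 7, 2, 7, 8, 7]
j=3: a[3] = (-6)-7 = -13 → [2, -4, -6, -13, 2, 7, 8, 7]
j=4: a[4] = (-13)-2 = -15 → [2, -4, -6, -13, -15, 7, 8, 7]
j=5: a[5] = (-15)-7 = -22 → [2, -4, -6, -13, -15, -22, 8, 7]
j=6: a[6] = (-22)-8 = -30 → [2, -4, -6, -13, -15, -22, -30, 7]
j=7: a[7] = (-30)-7 = -37 → [2, -4, -6, -13, -15, -22, -30, -37]

[2, -4, -6, -13, -15, -22, -30, -37]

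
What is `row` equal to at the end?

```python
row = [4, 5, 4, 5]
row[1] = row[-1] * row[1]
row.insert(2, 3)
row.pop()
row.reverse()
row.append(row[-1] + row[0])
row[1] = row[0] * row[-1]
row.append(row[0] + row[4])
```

row[1] = row[-1]*row[1] = 5*5 = 25 → [4, 25, 4, 5]
insert 3 at 2 → [4, 25, 3, 4, 5]
pop() removes 5 → [4, 25, 3, 4]
reverse → [4, 3, 25, 4]
append row[-1]+row[0] = 4+4 = 8 → [4, 3, 25, 4, 8]
row[1] = row[0]*row[-1] = 4*8 = 32 → [4, 32, 25, 4, 8]
append row[0]+row[4] = 4+8 = 12 → [4, 32, 25, 4, 8, 12]

[4, 32, 25, 4, 8, 12]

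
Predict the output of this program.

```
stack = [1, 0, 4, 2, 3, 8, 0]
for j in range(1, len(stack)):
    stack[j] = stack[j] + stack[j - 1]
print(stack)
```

[1, 1, 5, 7, 10, 18, 18]

j=1: stack[1] = 0+1 = 1 → [1, 1, 4, 2, 3, 8, 0]
j=2: stack[2] = 4+1 = 5 → [1, 1, 5, 2, 3, 8, 0]
j=3: stack[3] = 2+5 = 7 → [1, 1, 5, 7, 3, 8, 0]
j=4: stack[4] = 3+7 = 10 → [1, 1, 5, 7, 10, 8, 0]
j=5: stack[5] = 8+10 = 18 → [1, 1, 5, 7, 10, 18, 0]
j=6: stack[6] = 0+18 = 18 → [1, 1, 5, 7, 10, 18, 18]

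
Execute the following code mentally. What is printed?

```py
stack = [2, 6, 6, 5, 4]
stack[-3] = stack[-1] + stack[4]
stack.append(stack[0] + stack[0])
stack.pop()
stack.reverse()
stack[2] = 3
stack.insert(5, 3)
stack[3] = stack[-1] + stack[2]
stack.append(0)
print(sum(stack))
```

stack[-3] = stack[-1]+stack[4] = 4+4 = 8 → [2, 6, 8, 5, 4]
append stack[0]+stack[0] = 2+2 = 4 → [2, 6, 8, 5, 4, 4]
pop() removes 4 → [2, 6, 8, 5, 4]
reverse → [4, 5, 8, 6, 2]
stack[2] = 3 → [4, 5, 3, 6, 2]
insert 3 at 5 → [4, 5, 3, 6, 2, 3]
stack[3] = stack[-1]+stack[2] = 3+3 = 6 → [4, 5, 3, 6, 2, 3]
append 0 → [4, 5, 3, 6, 2, 3, 0]
sum = 23

23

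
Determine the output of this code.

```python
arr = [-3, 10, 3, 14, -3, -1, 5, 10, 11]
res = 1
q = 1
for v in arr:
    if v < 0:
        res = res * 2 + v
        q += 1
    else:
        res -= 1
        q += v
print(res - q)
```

-83

v=-3: <0, res = 1*2+(-3) = -1; q=2
v=10: not <0, res = (-1)-1 = -2; q=12
v=3: not <0, res = (-2)-1 = -3; q=15
v=14: not <0, res = (-3)-1 = -4; q=29
v=-3: <0, res = (-4)*2+(-3) = -11; q=30
v=-1: <0, res = (-11)*2+(-1) = -23; q=31
v=5: not <0, res = (-23)-1 = -24; q=36
v=10: not <0, res = (-24)-1 = -25; q=46
v=11: not <0, res = (-25)-1 = -26; q=57
res-q = (-26)-57 = -83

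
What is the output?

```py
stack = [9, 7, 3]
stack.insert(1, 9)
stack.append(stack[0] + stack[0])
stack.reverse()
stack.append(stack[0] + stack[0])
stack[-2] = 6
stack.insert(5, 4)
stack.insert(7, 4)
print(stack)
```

insert 9 at 1 → [9, 9, 7, 3]
append stack[0]+stack[0] = 9+9 = 18 → [9, 9, 7, 3, 18]
reverse → [18, 3, 7, 9, 9]
append stack[0]+stack[0] = 18+18 = 36 → [18, 3, 7, 9, 9, 36]
stack[-2] = 6 → [18, 3, 7, 9, 6, 36]
insert 4 at 5 → [18, 3, 7, 9, 6, 4, 36]
insert 4 at 7 → [18, 3, 7, 9, 6, 4, 36, 4]

[18, 3, 7, 9, 6, 4, 36, 4]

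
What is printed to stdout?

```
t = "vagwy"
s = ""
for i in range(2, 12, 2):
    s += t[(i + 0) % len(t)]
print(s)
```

i=2: add t[2]='g' → 'g'
i=4: add t[4]='y' → 'gy'
i=6: add t[1]='a' → 'gya'
i=8: add t[3]='w' → 'gyaw'
i=10: add t[0]='v' → 'gyawv'

gyawv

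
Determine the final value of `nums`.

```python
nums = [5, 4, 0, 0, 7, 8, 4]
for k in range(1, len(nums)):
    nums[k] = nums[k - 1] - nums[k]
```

k=1: nums[1] = 5-4 = 1 → [5, 1, 0, 0, 7, 8, 4]
k=2: nums[2] = 1-0 = 1 → [5, 1, 1, 0, 7, 8, 4]
k=3: nums[3] = 1-0 = 1 → [5, 1, 1, 1, 7, 8, 4]
k=4: nums[4] = 1-7 = -6 → [5, 1, 1, 1, -6, 8, 4]
k=5: nums[5] = (-6)-8 = -14 → [5, 1, 1, 1, -6, -14, 4]
k=6: nums[6] = (-14)-4 = -18 → [5, 1, 1, 1, -6, -14, -18]

[5, 1, 1, 1, -6, -14, -18]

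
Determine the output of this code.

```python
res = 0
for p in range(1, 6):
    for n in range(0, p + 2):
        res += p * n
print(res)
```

p=1,n=0: res = 0+0 = 0
p=1,n=1: res = 0+1 = 1
p=1,n=2: res = 1+2 = 3
p=2,n=0: res = 3+0 = 3
p=2,n=1: res = 3+2 = 5
p=2,n=2: res = 5+4 = 9
p=2,n=3: res = 9+6 = 15
p=3,n=0: res = 15+0 = 15
p=3,n=1: res = 15+3 = 18
p=3,n=2: res = 18+6 = 24
p=3,n=3: res = 24+9 = 33
p=3,n=4: res = 33+12 = 45
p=4,n=0: res = 45+0 = 45
p=4,n=1: res = 45+4 = 49
p=4,n=2: res = 49+8 = 57
p=4,n=3: res = 57+12 = 69
p=4,n=4: res = 69+16 = 85
p=4,n=5: res = 85+20 = 105
p=5,n=0: res = 105+0 = 105
p=5,n=1: res = 105+5 = 110
p=5,n=2: res = 110+10 = 120
p=5,n=3: res = 120+15 = 135
p=5,n=4: res = 135+20 = 155
p=5,n=5: res = 155+25 = 180
p=5,n=6: res = 180+30 = 210

210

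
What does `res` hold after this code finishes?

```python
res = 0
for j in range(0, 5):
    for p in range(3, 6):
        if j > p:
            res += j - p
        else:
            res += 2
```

j=0,p=3: not 0>3, res = 0+2 = 2
j=0,p=4: not 0>4, res = 2+2 = 4
j=0,p=5: not 0>5, res = 4+2 = 6
j=1,p=3: not 1>3, res = 6+2 = 8
j=1,p=4: not 1>4, res = 8+2 = 10
j=1,p=5: not 1>5, res = 10+2 = 12
j=2,p=3: not 2>3, res = 12+2 = 14
j=2,p=4: not 2>4, res = 14+2 = 16
j=2,p=5: not 2>5, res = 16+2 = 18
j=3,p=3: not 3>3, res = 18+2 = 20
j=3,p=4: not 3>4, res = 20+2 = 22
j=3,p=5: not 3>5, res = 22+2 = 24
j=4,p=3: 4>3, res = 24+1 = 25
j=4,p=4: not 4>4, res = 25+2 = 27
j=4,p=5: not 4>5, res = 27+2 = 29

29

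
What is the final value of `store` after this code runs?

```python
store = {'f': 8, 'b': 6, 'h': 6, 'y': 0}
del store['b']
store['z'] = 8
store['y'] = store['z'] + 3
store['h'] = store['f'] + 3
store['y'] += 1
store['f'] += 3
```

{'f': 11, 'h': 11, 'y': 12, 'z': 8}

del 'b' → {'f': 8, 'h': 6, 'y': 0}
store['z'] = 8 → {'f': 8, 'h': 6, 'y': 0, 'z': 8}
store['y'] = store['z']+3 = 11 → {'f': 8, 'h': 6, 'y': 11, 'z': 8}
store['h'] = store['f']+3 = 11 → {'f': 8, 'h': 11, 'y': 11, 'z': 8}
store['y'] = 11+1 = 12 → {'f': 8, 'h': 11, 'y': 12, 'z': 8}
store['f'] = 8+3 = 11 → {'f': 11, 'h': 11, 'y': 12, 'z': 8}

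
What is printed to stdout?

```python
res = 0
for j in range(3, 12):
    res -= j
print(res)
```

j=3: res = 0-3 = -3
j=4: res = (-3)-4 = -7
j=5: res = (-7)-5 = -12
j=6: res = (-12)-6 = -18
j=7: res = (-18)-7 = -25
j=8: res = (-25)-8 = -33
j=9: res = (-33)-9 = -42
j=10: res = (-42)-10 = -52
j=11: res = (-52)-11 = -63

-63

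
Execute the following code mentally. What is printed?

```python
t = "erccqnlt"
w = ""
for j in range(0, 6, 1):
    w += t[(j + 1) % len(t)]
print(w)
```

rccqnl

j=0: add t[1]='r' → 'r'
j=1: add t[2]='c' → 'rc'
j=2: add t[3]='c' → 'rcc'
j=3: add t[4]='q' → 'rccq'
j=4: add t[5]='n' → 'rccqn'
j=5: add t[6]='l' → 'rccqnl'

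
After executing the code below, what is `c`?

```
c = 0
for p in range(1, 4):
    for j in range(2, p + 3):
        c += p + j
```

p=1,j=2: c = 0+3 = 3
p=1,j=3: c = 3+4 = 7
p=2,j=2: c = 7+4 = 11
p=2,j=3: c = 11+5 = 16
p=2,j=4: c = 16+6 = 22
p=3,j=2: c = 22+5 = 27
p=3,j=3: c = 27+6 = 33
p=3,j=4: c = 33+7 = 40
p=3,j=5: c = 40+8 = 48

48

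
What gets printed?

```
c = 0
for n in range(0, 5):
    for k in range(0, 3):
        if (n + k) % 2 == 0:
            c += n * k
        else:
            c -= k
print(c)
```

9

n=0,k=0: even sum, c = 0+0 = 0
n=0,k=1: odd sum, c = 0-1 = -1
n=0,k=2: even sum, c = (-1)+0 = -1
n=1,k=0: odd sum, c = (-1)-0 = -1
n=1,k=1: even sum, c = (-1)+1 = 0
n=1,k=2: odd sum, c = 0-2 = -2
n=2,k=0: even sum, c = (-2)+0 = -2
n=2,k=1: odd sum, c = (-2)-1 = -3
n=2,k=2: even sum, c = (-3)+4 = 1
n=3,k=0: odd sum, c = 1-0 = 1
n=3,k=1: even sum, c = 1+3 = 4
n=3,k=2: odd sum, c = 4-2 = 2
n=4,k=0: even sum, c = 2+0 = 2
n=4,k=1: odd sum, c = 2-1 = 1
n=4,k=2: even sum, c = 1+8 = 9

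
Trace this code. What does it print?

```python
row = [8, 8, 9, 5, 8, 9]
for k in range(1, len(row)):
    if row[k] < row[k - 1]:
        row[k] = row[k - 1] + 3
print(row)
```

k=1: 8>=8, unchanged → [8, 8, 9, 5, 8, 9]
k=2: 9>=8, unchanged → [8, 8, 9, 5, 8, 9]
k=3: 5<9, row[3] = 9+3 = 12 → [8, 8, 9, 12, 8, 9]
k=4: 8<12, row[4] = 12+3 = 15 → [8, 8, 9, 12, 15, 9]
k=5: 9<15, row[5] = 15+3 = 18 → [8, 8, 9, 12, 15, 18]

[8, 8, 9, 12, 15, 18]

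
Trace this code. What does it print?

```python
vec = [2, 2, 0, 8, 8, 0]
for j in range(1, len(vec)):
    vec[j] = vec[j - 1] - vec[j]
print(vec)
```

[2, 0, 0, -8, -16, -16]

j=1: vec[1] = 2-2 = 0 → [2, 0, 0, 8, 8, 0]
j=2: vec[2] = 0-0 = 0 → [2, 0, 0, 8, 8, 0]
j=3: vec[3] = 0-8 = -8 → [2, 0, 0, -8, 8, 0]
j=4: vec[4] = (-8)-8 = -16 → [2, 0, 0, -8, -16, 0]
j=5: vec[5] = (-16)-0 = -16 → [2, 0, 0, -8, -16, -16]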